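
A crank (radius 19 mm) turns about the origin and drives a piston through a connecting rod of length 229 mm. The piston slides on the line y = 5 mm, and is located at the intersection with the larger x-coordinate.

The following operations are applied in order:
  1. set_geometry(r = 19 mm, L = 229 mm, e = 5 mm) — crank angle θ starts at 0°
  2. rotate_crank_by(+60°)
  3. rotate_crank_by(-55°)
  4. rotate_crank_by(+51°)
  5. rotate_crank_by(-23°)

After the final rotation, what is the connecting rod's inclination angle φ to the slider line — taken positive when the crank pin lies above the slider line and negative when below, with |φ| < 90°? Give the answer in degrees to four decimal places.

set_geometry: r = 19 mm, L = 229 mm, e = 5 mm; θ ← 0°
rotate_crank_by(+60°): θ ← 0° +60° = 60°
rotate_crank_by(-55°): θ ← 60° -55° = 5°
rotate_crank_by(+51°): θ ← 5° +51° = 56°
rotate_crank_by(-23°): θ ← 56° -23° = 33°
crank pin P = (r cos θ, r sin θ) = (15.934741, 10.348142)
h = r sin θ − e = 10.348142 − 5 = 5.348142
sin φ = h / L = 5.348142 / 229 = 0.02335433
φ = arcsin(0.02335433) = 1.338226°

1.3382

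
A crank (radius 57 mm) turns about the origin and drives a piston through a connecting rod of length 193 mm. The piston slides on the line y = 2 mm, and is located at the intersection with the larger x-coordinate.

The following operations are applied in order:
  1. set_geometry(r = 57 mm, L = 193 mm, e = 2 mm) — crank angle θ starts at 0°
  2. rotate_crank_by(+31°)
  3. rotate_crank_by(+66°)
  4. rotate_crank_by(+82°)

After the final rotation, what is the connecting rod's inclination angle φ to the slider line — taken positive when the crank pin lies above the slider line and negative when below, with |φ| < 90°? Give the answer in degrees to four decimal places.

set_geometry: r = 57 mm, L = 193 mm, e = 2 mm; θ ← 0°
rotate_crank_by(+31°): θ ← 0° +31° = 31°
rotate_crank_by(+66°): θ ← 31° +66° = 97°
rotate_crank_by(+82°): θ ← 97° +82° = 179°
crank pin P = (r cos θ, r sin θ) = (-56.991319, 0.994787)
h = r sin θ − e = 0.994787 − 2 = -1.005213
sin φ = h / L = -1.005213 / 193 = -0.00520836
φ = arcsin(-0.00520836) = -0.298418°

-0.2984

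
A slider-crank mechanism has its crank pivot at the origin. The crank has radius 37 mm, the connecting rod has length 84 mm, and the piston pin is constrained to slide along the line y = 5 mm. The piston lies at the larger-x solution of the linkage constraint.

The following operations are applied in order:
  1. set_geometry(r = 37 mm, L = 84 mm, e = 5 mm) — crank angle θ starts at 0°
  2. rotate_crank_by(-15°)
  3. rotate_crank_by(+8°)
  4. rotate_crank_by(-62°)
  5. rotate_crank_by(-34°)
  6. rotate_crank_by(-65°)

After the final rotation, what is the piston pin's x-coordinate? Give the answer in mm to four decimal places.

set_geometry: r = 37 mm, L = 84 mm, e = 5 mm; θ ← 0°
rotate_crank_by(-15°): θ ← 0° -15° = -15°
rotate_crank_by(+8°): θ ← -15° +8° = -7°
rotate_crank_by(-62°): θ ← -7° -62° = -69°
rotate_crank_by(-34°): θ ← -69° -34° = -103°
rotate_crank_by(-65°): θ ← -103° -65° = -168°
crank pin P = (r cos θ, r sin θ) = (-36.191461, -7.692733)
h = r sin θ − e = -7.692733 − 5 = -12.692733
x = r cos θ + √(L² − h²) = -36.191461 + √(7056.0 − 161.1055) = -36.191461 + 83.035502 = 46.844040

46.8440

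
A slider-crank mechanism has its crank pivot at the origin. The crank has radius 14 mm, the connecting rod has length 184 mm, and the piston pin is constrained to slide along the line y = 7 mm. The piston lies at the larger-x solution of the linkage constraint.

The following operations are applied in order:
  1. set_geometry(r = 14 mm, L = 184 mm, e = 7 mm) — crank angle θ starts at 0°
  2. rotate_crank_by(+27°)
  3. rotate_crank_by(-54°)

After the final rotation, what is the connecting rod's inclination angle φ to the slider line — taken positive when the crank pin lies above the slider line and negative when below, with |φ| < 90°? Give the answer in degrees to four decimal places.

-4.1625

set_geometry: r = 14 mm, L = 184 mm, e = 7 mm; θ ← 0°
rotate_crank_by(+27°): θ ← 0° +27° = 27°
rotate_crank_by(-54°): θ ← 27° -54° = -27°
crank pin P = (r cos θ, r sin θ) = (12.474091, -6.355867)
h = r sin θ − e = -6.355867 − 7 = -13.355867
sin φ = h / L = -13.355867 / 184 = -0.07258623
φ = arcsin(-0.07258623) = -4.162546°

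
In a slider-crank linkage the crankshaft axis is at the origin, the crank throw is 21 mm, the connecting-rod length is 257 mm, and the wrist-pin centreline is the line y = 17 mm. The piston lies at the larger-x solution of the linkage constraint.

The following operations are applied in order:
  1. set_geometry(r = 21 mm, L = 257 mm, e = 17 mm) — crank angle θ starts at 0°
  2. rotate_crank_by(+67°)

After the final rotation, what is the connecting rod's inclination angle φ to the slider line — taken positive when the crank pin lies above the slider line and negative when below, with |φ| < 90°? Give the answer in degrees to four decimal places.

set_geometry: r = 21 mm, L = 257 mm, e = 17 mm; θ ← 0°
rotate_crank_by(+67°): θ ← 0° +67° = 67°
crank pin P = (r cos θ, r sin θ) = (8.205354, 19.330602)
h = r sin θ − e = 19.330602 − 17 = 2.330602
sin φ = h / L = 2.330602 / 257 = 0.00906849
φ = arcsin(0.00906849) = 0.519593°

0.5196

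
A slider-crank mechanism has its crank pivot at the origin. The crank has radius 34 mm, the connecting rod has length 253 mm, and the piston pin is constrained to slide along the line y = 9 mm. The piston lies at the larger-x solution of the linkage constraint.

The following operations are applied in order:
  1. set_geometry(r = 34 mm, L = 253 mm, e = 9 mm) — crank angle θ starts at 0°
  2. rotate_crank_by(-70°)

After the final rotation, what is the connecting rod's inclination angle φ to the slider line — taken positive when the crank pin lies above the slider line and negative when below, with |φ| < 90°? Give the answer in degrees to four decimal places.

set_geometry: r = 34 mm, L = 253 mm, e = 9 mm; θ ← 0°
rotate_crank_by(-70°): θ ← 0° -70° = -70°
crank pin P = (r cos θ, r sin θ) = (11.628685, -31.949549)
h = r sin θ − e = -31.949549 − 9 = -40.949549
sin φ = h / L = -40.949549 / 253 = -0.16185593
φ = arcsin(-0.16185593) = -9.314637°

-9.3146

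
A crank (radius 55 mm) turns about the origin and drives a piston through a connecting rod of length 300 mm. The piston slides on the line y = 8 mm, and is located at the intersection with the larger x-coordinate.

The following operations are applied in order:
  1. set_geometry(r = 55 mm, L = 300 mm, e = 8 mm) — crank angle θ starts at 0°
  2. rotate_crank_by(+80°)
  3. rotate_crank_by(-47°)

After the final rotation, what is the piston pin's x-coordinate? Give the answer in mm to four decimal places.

set_geometry: r = 55 mm, L = 300 mm, e = 8 mm; θ ← 0°
rotate_crank_by(+80°): θ ← 0° +80° = 80°
rotate_crank_by(-47°): θ ← 80° -47° = 33°
crank pin P = (r cos θ, r sin θ) = (46.126881, 29.955147)
h = r sin θ − e = 29.955147 − 8 = 21.955147
x = r cos θ + √(L² − h²) = 46.126881 + √(90000.0 − 482.0285) = 46.126881 + 299.195541 = 345.322422

345.3224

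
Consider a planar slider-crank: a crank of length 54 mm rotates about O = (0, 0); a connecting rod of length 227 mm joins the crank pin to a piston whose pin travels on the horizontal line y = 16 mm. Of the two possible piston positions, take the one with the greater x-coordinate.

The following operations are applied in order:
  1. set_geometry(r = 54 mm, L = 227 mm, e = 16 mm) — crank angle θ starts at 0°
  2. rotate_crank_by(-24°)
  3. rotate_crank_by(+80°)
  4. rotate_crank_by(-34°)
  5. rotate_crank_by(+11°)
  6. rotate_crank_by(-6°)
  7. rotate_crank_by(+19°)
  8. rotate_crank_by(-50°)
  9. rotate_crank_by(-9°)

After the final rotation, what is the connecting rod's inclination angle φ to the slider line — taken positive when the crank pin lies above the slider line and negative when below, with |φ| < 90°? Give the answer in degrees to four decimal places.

set_geometry: r = 54 mm, L = 227 mm, e = 16 mm; θ ← 0°
rotate_crank_by(-24°): θ ← 0° -24° = -24°
rotate_crank_by(+80°): θ ← -24° +80° = 56°
rotate_crank_by(-34°): θ ← 56° -34° = 22°
rotate_crank_by(+11°): θ ← 22° +11° = 33°
rotate_crank_by(-6°): θ ← 33° -6° = 27°
rotate_crank_by(+19°): θ ← 27° +19° = 46°
rotate_crank_by(-50°): θ ← 46° -50° = -4°
rotate_crank_by(-9°): θ ← -4° -9° = -13°
crank pin P = (r cos θ, r sin θ) = (52.615983, -12.147357)
h = r sin θ − e = -12.147357 − 16 = -28.147357
sin φ = h / L = -28.147357 / 227 = -0.12399717
φ = arcsin(-0.12399717) = -7.122847°

-7.1228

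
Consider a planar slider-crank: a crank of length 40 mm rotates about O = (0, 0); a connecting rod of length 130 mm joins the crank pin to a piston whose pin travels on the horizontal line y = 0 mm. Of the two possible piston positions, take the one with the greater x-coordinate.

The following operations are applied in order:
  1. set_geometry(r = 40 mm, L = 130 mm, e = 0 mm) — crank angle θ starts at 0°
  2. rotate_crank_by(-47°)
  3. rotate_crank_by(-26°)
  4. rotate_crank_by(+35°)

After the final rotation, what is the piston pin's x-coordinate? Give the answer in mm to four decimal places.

159.1666

set_geometry: r = 40 mm, L = 130 mm, e = 0 mm; θ ← 0°
rotate_crank_by(-47°): θ ← 0° -47° = -47°
rotate_crank_by(-26°): θ ← -47° -26° = -73°
rotate_crank_by(+35°): θ ← -73° +35° = -38°
crank pin P = (r cos θ, r sin θ) = (31.520430, -24.626459)
h = r sin θ − e = -24.626459 − 0 = -24.626459
x = r cos θ + √(L² − h²) = 31.520430 + √(16900.0 − 606.4625) = 31.520430 + 127.646142 = 159.166572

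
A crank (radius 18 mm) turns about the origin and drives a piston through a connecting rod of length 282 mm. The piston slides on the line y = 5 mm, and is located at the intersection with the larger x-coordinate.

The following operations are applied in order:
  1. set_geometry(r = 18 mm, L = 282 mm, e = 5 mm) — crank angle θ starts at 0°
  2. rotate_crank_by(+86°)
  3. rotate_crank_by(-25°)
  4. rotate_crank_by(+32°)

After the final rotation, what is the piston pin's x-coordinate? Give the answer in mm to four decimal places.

280.7593

set_geometry: r = 18 mm, L = 282 mm, e = 5 mm; θ ← 0°
rotate_crank_by(+86°): θ ← 0° +86° = 86°
rotate_crank_by(-25°): θ ← 86° -25° = 61°
rotate_crank_by(+32°): θ ← 61° +32° = 93°
crank pin P = (r cos θ, r sin θ) = (-0.942047, 17.975332)
h = r sin θ − e = 17.975332 − 5 = 12.975332
x = r cos θ + √(L² − h²) = -0.942047 + √(79524.0 − 168.3592) = -0.942047 + 281.701333 = 280.759285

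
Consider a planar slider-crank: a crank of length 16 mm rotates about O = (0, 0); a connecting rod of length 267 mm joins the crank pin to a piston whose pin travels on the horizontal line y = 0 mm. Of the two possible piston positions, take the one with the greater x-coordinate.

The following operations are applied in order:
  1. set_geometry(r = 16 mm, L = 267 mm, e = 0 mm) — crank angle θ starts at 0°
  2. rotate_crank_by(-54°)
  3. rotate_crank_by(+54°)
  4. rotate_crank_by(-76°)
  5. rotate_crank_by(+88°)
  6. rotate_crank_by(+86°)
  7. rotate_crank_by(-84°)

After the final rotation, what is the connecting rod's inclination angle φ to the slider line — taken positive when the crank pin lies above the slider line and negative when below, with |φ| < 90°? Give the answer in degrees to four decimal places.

set_geometry: r = 16 mm, L = 267 mm, e = 0 mm; θ ← 0°
rotate_crank_by(-54°): θ ← 0° -54° = -54°
rotate_crank_by(+54°): θ ← -54° +54° = 0°
rotate_crank_by(-76°): θ ← 0° -76° = -76°
rotate_crank_by(+88°): θ ← -76° +88° = 12°
rotate_crank_by(+86°): θ ← 12° +86° = 98°
rotate_crank_by(-84°): θ ← 98° -84° = 14°
crank pin P = (r cos θ, r sin θ) = (15.524732, 3.870750)
h = r sin θ − e = 3.870750 − 0 = 3.870750
sin φ = h / L = 3.870750 / 267 = 0.01449719
φ = arcsin(0.01449719) = 0.830657°

0.8307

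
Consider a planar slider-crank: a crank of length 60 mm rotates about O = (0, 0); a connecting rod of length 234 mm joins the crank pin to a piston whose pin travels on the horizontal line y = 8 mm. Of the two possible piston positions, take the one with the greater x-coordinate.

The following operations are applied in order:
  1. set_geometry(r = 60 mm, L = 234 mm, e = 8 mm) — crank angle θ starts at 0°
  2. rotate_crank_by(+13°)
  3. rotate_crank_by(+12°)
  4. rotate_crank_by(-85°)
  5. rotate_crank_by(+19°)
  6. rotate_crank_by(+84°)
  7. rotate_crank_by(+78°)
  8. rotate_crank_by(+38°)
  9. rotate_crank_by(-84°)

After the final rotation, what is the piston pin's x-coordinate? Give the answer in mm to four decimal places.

244.1346

set_geometry: r = 60 mm, L = 234 mm, e = 8 mm; θ ← 0°
rotate_crank_by(+13°): θ ← 0° +13° = 13°
rotate_crank_by(+12°): θ ← 13° +12° = 25°
rotate_crank_by(-85°): θ ← 25° -85° = -60°
rotate_crank_by(+19°): θ ← -60° +19° = -41°
rotate_crank_by(+84°): θ ← -41° +84° = 43°
rotate_crank_by(+78°): θ ← 43° +78° = 121°
rotate_crank_by(+38°): θ ← 121° +38° = 159°
rotate_crank_by(-84°): θ ← 159° -84° = 75°
crank pin P = (r cos θ, r sin θ) = (15.529143, 57.955550)
h = r sin θ − e = 57.955550 − 8 = 49.955550
x = r cos θ + √(L² − h²) = 15.529143 + √(54756.0 − 2495.5569) = 15.529143 + 228.605431 = 244.134574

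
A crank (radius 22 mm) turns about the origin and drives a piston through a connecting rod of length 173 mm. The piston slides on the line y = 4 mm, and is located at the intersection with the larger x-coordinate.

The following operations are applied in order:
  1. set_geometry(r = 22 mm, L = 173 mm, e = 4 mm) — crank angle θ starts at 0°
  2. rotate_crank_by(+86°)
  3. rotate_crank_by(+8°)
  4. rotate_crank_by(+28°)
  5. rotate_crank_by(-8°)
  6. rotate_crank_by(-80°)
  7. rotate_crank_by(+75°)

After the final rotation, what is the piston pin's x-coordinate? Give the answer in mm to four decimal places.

165.0197

set_geometry: r = 22 mm, L = 173 mm, e = 4 mm; θ ← 0°
rotate_crank_by(+86°): θ ← 0° +86° = 86°
rotate_crank_by(+8°): θ ← 86° +8° = 94°
rotate_crank_by(+28°): θ ← 94° +28° = 122°
rotate_crank_by(-8°): θ ← 122° -8° = 114°
rotate_crank_by(-80°): θ ← 114° -80° = 34°
rotate_crank_by(+75°): θ ← 34° +75° = 109°
crank pin P = (r cos θ, r sin θ) = (-7.162499, 20.801409)
h = r sin θ − e = 20.801409 − 4 = 16.801409
x = r cos θ + √(L² − h²) = -7.162499 + √(29929.0 − 282.2873) = -7.162499 + 172.182208 = 165.019708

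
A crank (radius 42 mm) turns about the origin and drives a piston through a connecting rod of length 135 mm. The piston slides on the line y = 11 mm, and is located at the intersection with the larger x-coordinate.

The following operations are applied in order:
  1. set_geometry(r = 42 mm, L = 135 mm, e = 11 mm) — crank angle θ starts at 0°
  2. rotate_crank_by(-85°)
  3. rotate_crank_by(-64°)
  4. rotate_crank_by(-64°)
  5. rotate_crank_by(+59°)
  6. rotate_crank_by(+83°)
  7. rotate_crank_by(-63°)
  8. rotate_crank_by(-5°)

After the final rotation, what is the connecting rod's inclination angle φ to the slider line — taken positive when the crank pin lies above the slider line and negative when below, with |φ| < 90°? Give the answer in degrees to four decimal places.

-16.5940

set_geometry: r = 42 mm, L = 135 mm, e = 11 mm; θ ← 0°
rotate_crank_by(-85°): θ ← 0° -85° = -85°
rotate_crank_by(-64°): θ ← -85° -64° = -149°
rotate_crank_by(-64°): θ ← -149° -64° = -213°
rotate_crank_by(+59°): θ ← -213° +59° = -154°
rotate_crank_by(+83°): θ ← -154° +83° = -71°
rotate_crank_by(-63°): θ ← -71° -63° = -134°
rotate_crank_by(-5°): θ ← -134° -5° = -139°
crank pin P = (r cos θ, r sin θ) = (-31.697802, -27.554479)
h = r sin θ − e = -27.554479 − 11 = -38.554479
sin φ = h / L = -38.554479 / 135 = -0.28558873
φ = arcsin(-0.28558873) = -16.594043°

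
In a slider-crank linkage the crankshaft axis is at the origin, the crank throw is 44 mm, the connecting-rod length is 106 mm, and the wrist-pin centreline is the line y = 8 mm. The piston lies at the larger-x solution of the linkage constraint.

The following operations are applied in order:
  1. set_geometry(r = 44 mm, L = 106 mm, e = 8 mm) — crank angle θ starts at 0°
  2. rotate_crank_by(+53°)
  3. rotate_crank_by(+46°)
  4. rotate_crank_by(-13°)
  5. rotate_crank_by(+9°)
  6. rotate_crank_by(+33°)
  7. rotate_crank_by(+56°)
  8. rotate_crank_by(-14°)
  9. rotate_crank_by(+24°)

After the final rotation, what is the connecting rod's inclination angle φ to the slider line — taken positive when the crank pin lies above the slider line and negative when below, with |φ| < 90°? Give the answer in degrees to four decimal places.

-10.1306

set_geometry: r = 44 mm, L = 106 mm, e = 8 mm; θ ← 0°
rotate_crank_by(+53°): θ ← 0° +53° = 53°
rotate_crank_by(+46°): θ ← 53° +46° = 99°
rotate_crank_by(-13°): θ ← 99° -13° = 86°
rotate_crank_by(+9°): θ ← 86° +9° = 95°
rotate_crank_by(+33°): θ ← 95° +33° = 128°
rotate_crank_by(+56°): θ ← 128° +56° = 184°
rotate_crank_by(-14°): θ ← 184° -14° = 170°
rotate_crank_by(+24°): θ ← 170° +24° = 194°
crank pin P = (r cos θ, r sin θ) = (-42.693012, -10.644563)
h = r sin θ − e = -10.644563 − 8 = -18.644563
sin φ = h / L = -18.644563 / 106 = -0.17589211
φ = arcsin(-0.17589211) = -10.130577°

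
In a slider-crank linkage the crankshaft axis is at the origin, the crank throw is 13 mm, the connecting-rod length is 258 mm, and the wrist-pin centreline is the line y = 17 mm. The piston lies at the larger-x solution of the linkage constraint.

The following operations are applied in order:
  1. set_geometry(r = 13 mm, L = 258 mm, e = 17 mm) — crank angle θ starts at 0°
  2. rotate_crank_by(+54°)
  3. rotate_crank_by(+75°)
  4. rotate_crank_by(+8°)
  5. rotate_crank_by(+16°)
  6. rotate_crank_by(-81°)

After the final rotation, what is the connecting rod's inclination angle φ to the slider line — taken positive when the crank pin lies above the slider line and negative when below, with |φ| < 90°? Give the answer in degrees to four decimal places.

set_geometry: r = 13 mm, L = 258 mm, e = 17 mm; θ ← 0°
rotate_crank_by(+54°): θ ← 0° +54° = 54°
rotate_crank_by(+75°): θ ← 54° +75° = 129°
rotate_crank_by(+8°): θ ← 129° +8° = 137°
rotate_crank_by(+16°): θ ← 137° +16° = 153°
rotate_crank_by(-81°): θ ← 153° -81° = 72°
crank pin P = (r cos θ, r sin θ) = (4.017221, 12.363735)
h = r sin θ − e = 12.363735 − 17 = -4.636265
sin φ = h / L = -4.636265 / 258 = -0.01797002
φ = arcsin(-0.01797002) = -1.029662°

-1.0297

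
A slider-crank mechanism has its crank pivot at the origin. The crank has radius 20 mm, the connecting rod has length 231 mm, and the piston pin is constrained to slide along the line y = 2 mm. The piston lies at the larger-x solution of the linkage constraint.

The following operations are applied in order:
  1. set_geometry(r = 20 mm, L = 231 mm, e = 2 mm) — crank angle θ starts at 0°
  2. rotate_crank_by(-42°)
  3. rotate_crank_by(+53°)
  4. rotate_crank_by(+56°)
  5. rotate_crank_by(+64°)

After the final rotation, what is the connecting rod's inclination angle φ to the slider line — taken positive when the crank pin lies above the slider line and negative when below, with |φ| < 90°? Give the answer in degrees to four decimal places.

3.2495

set_geometry: r = 20 mm, L = 231 mm, e = 2 mm; θ ← 0°
rotate_crank_by(-42°): θ ← 0° -42° = -42°
rotate_crank_by(+53°): θ ← -42° +53° = 11°
rotate_crank_by(+56°): θ ← 11° +56° = 67°
rotate_crank_by(+64°): θ ← 67° +64° = 131°
crank pin P = (r cos θ, r sin θ) = (-13.121181, 15.094192)
h = r sin θ − e = 15.094192 − 2 = 13.094192
sin φ = h / L = 13.094192 / 231 = 0.05668481
φ = arcsin(0.05668481) = 3.249542°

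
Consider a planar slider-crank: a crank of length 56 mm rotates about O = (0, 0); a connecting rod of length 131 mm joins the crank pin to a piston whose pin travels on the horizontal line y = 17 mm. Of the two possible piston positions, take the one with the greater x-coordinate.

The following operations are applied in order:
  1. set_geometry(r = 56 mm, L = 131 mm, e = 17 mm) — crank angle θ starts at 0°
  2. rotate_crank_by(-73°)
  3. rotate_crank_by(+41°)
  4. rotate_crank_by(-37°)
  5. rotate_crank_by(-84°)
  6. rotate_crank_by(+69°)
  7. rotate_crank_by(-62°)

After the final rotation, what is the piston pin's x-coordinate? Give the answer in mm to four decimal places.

set_geometry: r = 56 mm, L = 131 mm, e = 17 mm; θ ← 0°
rotate_crank_by(-73°): θ ← 0° -73° = -73°
rotate_crank_by(+41°): θ ← -73° +41° = -32°
rotate_crank_by(-37°): θ ← -32° -37° = -69°
rotate_crank_by(-84°): θ ← -69° -84° = -153°
rotate_crank_by(+69°): θ ← -153° +69° = -84°
rotate_crank_by(-62°): θ ← -84° -62° = -146°
crank pin P = (r cos θ, r sin θ) = (-46.426104, -31.314803)
h = r sin θ − e = -31.314803 − 17 = -48.314803
x = r cos θ + √(L² − h²) = -46.426104 + √(17161.0 − 2334.3201) = -46.426104 + 121.764855 = 75.338751

75.3388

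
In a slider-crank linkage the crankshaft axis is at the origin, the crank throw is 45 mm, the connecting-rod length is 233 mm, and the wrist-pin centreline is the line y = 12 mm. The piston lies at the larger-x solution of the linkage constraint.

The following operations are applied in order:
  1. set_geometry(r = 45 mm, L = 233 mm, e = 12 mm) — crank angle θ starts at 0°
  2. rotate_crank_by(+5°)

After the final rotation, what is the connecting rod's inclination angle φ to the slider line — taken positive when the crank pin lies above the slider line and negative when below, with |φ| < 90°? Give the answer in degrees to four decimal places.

set_geometry: r = 45 mm, L = 233 mm, e = 12 mm; θ ← 0°
rotate_crank_by(+5°): θ ← 0° +5° = 5°
crank pin P = (r cos θ, r sin θ) = (44.828761, 3.922008)
h = r sin θ − e = 3.922008 − 12 = -8.077992
sin φ = h / L = -8.077992 / 233 = -0.03466949
φ = arcsin(-0.03466949) = -1.986814°

-1.9868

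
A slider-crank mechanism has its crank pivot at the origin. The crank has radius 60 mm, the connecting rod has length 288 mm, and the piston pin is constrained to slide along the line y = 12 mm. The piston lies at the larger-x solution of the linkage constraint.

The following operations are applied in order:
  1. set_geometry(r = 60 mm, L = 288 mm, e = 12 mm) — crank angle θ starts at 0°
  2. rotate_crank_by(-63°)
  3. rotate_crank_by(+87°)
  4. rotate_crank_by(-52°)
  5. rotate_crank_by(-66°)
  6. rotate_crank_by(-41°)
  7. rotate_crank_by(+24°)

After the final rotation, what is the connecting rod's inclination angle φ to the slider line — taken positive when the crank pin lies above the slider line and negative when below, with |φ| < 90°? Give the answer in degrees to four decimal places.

set_geometry: r = 60 mm, L = 288 mm, e = 12 mm; θ ← 0°
rotate_crank_by(-63°): θ ← 0° -63° = -63°
rotate_crank_by(+87°): θ ← -63° +87° = 24°
rotate_crank_by(-52°): θ ← 24° -52° = -28°
rotate_crank_by(-66°): θ ← -28° -66° = -94°
rotate_crank_by(-41°): θ ← -94° -41° = -135°
rotate_crank_by(+24°): θ ← -135° +24° = -111°
crank pin P = (r cos θ, r sin θ) = (-21.502077, -56.014826)
h = r sin θ − e = -56.014826 − 12 = -68.014826
sin φ = h / L = -68.014826 / 288 = -0.23616259
φ = arcsin(-0.23616259) = -13.660163°

-13.6602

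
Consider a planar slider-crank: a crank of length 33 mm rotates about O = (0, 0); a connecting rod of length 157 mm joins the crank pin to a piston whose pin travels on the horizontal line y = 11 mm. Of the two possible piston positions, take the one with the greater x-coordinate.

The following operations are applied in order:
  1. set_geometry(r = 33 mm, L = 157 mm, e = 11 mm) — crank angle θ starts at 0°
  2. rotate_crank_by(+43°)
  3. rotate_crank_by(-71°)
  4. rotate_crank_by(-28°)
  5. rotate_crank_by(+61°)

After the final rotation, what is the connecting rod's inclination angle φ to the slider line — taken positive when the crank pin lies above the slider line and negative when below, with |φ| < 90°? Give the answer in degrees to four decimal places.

set_geometry: r = 33 mm, L = 157 mm, e = 11 mm; θ ← 0°
rotate_crank_by(+43°): θ ← 0° +43° = 43°
rotate_crank_by(-71°): θ ← 43° -71° = -28°
rotate_crank_by(-28°): θ ← -28° -28° = -56°
rotate_crank_by(+61°): θ ← -56° +61° = 5°
crank pin P = (r cos θ, r sin θ) = (32.874425, 2.876140)
h = r sin θ − e = 2.876140 − 11 = -8.123860
sin φ = h / L = -8.123860 / 157 = -0.05174433
φ = arcsin(-0.05174433) = -2.966057°

-2.9661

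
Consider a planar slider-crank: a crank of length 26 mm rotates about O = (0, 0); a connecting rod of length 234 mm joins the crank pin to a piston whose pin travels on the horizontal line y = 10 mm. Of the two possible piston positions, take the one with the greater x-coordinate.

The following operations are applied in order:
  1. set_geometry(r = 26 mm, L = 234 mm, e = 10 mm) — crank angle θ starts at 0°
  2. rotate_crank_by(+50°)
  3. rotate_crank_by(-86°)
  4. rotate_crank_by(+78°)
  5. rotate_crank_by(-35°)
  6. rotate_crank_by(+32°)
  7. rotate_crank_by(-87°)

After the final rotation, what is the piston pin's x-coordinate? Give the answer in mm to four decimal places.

249.5530

set_geometry: r = 26 mm, L = 234 mm, e = 10 mm; θ ← 0°
rotate_crank_by(+50°): θ ← 0° +50° = 50°
rotate_crank_by(-86°): θ ← 50° -86° = -36°
rotate_crank_by(+78°): θ ← -36° +78° = 42°
rotate_crank_by(-35°): θ ← 42° -35° = 7°
rotate_crank_by(+32°): θ ← 7° +32° = 39°
rotate_crank_by(-87°): θ ← 39° -87° = -48°
crank pin P = (r cos θ, r sin θ) = (17.397396, -19.321765)
h = r sin θ − e = -19.321765 − 10 = -29.321765
x = r cos θ + √(L² − h²) = 17.397396 + √(54756.0 − 859.7659) = 17.397396 + 232.155625 = 249.553020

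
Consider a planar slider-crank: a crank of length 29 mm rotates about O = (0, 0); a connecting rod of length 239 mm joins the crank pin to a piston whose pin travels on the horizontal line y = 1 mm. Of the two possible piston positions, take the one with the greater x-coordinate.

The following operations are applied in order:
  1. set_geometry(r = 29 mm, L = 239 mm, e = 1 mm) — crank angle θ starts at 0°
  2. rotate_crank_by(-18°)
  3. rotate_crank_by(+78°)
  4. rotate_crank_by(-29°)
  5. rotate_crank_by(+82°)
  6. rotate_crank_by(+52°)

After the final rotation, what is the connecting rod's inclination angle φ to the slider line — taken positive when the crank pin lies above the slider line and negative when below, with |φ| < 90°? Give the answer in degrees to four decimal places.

1.5598

set_geometry: r = 29 mm, L = 239 mm, e = 1 mm; θ ← 0°
rotate_crank_by(-18°): θ ← 0° -18° = -18°
rotate_crank_by(+78°): θ ← -18° +78° = 60°
rotate_crank_by(-29°): θ ← 60° -29° = 31°
rotate_crank_by(+82°): θ ← 31° +82° = 113°
rotate_crank_by(+52°): θ ← 113° +52° = 165°
crank pin P = (r cos θ, r sin θ) = (-28.011849, 7.505752)
h = r sin θ − e = 7.505752 − 1 = 6.505752
sin φ = h / L = 6.505752 / 239 = 0.02722072
φ = arcsin(0.02722072) = 1.559825°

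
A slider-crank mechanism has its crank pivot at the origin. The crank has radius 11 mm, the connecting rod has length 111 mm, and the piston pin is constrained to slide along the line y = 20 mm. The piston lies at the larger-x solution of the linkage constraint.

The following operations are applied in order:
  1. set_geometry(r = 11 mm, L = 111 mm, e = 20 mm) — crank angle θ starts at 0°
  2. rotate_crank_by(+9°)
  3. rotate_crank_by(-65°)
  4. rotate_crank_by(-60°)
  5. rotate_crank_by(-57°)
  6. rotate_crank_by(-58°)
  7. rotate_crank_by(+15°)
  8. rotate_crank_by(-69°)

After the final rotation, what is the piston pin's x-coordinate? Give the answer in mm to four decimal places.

113.4504

set_geometry: r = 11 mm, L = 111 mm, e = 20 mm; θ ← 0°
rotate_crank_by(+9°): θ ← 0° +9° = 9°
rotate_crank_by(-65°): θ ← 9° -65° = -56°
rotate_crank_by(-60°): θ ← -56° -60° = -116°
rotate_crank_by(-57°): θ ← -116° -57° = -173°
rotate_crank_by(-58°): θ ← -173° -58° = -231°
rotate_crank_by(+15°): θ ← -231° +15° = -216°
rotate_crank_by(-69°): θ ← -216° -69° = -285°
crank pin P = (r cos θ, r sin θ) = (2.847009, 10.625184)
h = r sin θ − e = 10.625184 − 20 = -9.374816
x = r cos θ + √(L² − h²) = 2.847009 + √(12321.0 − 87.8872) = 2.847009 + 110.603403 = 113.450413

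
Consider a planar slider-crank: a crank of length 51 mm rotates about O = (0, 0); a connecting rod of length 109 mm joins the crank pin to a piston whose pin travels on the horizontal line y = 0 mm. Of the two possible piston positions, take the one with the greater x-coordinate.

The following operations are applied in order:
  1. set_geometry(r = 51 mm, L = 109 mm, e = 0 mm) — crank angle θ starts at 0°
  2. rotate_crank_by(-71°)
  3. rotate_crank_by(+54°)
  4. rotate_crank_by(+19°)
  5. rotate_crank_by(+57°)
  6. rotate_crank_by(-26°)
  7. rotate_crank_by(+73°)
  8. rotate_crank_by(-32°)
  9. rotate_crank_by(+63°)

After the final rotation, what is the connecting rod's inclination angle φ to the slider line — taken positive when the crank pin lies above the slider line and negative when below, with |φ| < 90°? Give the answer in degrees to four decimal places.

18.6085

set_geometry: r = 51 mm, L = 109 mm, e = 0 mm; θ ← 0°
rotate_crank_by(-71°): θ ← 0° -71° = -71°
rotate_crank_by(+54°): θ ← -71° +54° = -17°
rotate_crank_by(+19°): θ ← -17° +19° = 2°
rotate_crank_by(+57°): θ ← 2° +57° = 59°
rotate_crank_by(-26°): θ ← 59° -26° = 33°
rotate_crank_by(+73°): θ ← 33° +73° = 106°
rotate_crank_by(-32°): θ ← 106° -32° = 74°
rotate_crank_by(+63°): θ ← 74° +63° = 137°
crank pin P = (r cos θ, r sin θ) = (-37.299039, 34.781916)
h = r sin θ − e = 34.781916 − 0 = 34.781916
sin φ = h / L = 34.781916 / 109 = 0.31910015
φ = arcsin(0.31910015) = 18.608515°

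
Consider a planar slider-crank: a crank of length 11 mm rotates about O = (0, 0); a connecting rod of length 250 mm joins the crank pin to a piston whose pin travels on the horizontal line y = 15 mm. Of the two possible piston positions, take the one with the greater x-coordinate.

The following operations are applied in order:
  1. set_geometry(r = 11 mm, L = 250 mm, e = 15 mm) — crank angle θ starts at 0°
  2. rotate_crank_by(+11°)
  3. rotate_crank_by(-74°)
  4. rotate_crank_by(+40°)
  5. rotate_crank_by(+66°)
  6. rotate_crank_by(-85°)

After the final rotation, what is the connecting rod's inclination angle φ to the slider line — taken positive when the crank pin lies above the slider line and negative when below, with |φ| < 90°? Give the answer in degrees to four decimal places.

-5.1315

set_geometry: r = 11 mm, L = 250 mm, e = 15 mm; θ ← 0°
rotate_crank_by(+11°): θ ← 0° +11° = 11°
rotate_crank_by(-74°): θ ← 11° -74° = -63°
rotate_crank_by(+40°): θ ← -63° +40° = -23°
rotate_crank_by(+66°): θ ← -23° +66° = 43°
rotate_crank_by(-85°): θ ← 43° -85° = -42°
crank pin P = (r cos θ, r sin θ) = (8.174593, -7.360437)
h = r sin θ − e = -7.360437 − 15 = -22.360437
sin φ = h / L = -22.360437 / 250 = -0.08944175
φ = arcsin(-0.08944175) = -5.131492°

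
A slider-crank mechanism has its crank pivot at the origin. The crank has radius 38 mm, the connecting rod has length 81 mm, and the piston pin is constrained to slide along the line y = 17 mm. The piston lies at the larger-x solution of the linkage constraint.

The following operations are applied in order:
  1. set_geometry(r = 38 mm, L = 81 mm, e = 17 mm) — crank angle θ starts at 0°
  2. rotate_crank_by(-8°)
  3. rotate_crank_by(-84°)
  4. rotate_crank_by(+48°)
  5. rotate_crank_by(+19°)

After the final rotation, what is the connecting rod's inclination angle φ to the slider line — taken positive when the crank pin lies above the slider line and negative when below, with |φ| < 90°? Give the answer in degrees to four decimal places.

-24.0882

set_geometry: r = 38 mm, L = 81 mm, e = 17 mm; θ ← 0°
rotate_crank_by(-8°): θ ← 0° -8° = -8°
rotate_crank_by(-84°): θ ← -8° -84° = -92°
rotate_crank_by(+48°): θ ← -92° +48° = -44°
rotate_crank_by(+19°): θ ← -44° +19° = -25°
crank pin P = (r cos θ, r sin θ) = (34.439696, -16.059494)
h = r sin θ − e = -16.059494 − 17 = -33.059494
sin φ = h / L = -33.059494 / 81 = -0.40814190
φ = arcsin(-0.40814190) = -24.088165°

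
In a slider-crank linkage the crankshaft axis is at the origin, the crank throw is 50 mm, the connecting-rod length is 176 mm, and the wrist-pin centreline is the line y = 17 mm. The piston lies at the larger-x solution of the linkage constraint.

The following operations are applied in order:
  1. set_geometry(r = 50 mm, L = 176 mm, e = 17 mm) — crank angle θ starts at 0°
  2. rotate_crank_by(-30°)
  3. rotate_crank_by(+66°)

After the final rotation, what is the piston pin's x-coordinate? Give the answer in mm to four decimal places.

216.0142

set_geometry: r = 50 mm, L = 176 mm, e = 17 mm; θ ← 0°
rotate_crank_by(-30°): θ ← 0° -30° = -30°
rotate_crank_by(+66°): θ ← -30° +66° = 36°
crank pin P = (r cos θ, r sin θ) = (40.450850, 29.389263)
h = r sin θ − e = 29.389263 − 17 = 12.389263
x = r cos θ + √(L² − h²) = 40.450850 + √(30976.0 − 153.4938) = 40.450850 + 175.563396 = 216.014246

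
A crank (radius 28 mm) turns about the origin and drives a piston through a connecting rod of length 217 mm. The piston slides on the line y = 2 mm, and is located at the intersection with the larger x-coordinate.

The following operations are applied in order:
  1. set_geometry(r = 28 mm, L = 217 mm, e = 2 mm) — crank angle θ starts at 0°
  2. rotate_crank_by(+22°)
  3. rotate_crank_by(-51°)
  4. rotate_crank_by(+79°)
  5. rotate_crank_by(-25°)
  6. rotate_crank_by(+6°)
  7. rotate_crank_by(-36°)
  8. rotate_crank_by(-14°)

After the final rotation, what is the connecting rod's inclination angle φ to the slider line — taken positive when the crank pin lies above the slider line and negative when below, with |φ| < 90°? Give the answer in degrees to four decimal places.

set_geometry: r = 28 mm, L = 217 mm, e = 2 mm; θ ← 0°
rotate_crank_by(+22°): θ ← 0° +22° = 22°
rotate_crank_by(-51°): θ ← 22° -51° = -29°
rotate_crank_by(+79°): θ ← -29° +79° = 50°
rotate_crank_by(-25°): θ ← 50° -25° = 25°
rotate_crank_by(+6°): θ ← 25° +6° = 31°
rotate_crank_by(-36°): θ ← 31° -36° = -5°
rotate_crank_by(-14°): θ ← -5° -14° = -19°
crank pin P = (r cos θ, r sin θ) = (26.474520, -9.115908)
h = r sin θ − e = -9.115908 − 2 = -11.115908
sin φ = h / L = -11.115908 / 217 = -0.05122538
φ = arcsin(-0.05122538) = -2.936283°

-2.9363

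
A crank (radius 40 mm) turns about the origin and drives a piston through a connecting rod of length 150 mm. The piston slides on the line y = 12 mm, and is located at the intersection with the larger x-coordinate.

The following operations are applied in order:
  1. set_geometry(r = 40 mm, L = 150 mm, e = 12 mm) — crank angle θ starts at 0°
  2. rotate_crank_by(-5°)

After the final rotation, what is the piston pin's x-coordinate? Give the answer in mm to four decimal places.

189.0462

set_geometry: r = 40 mm, L = 150 mm, e = 12 mm; θ ← 0°
rotate_crank_by(-5°): θ ← 0° -5° = -5°
crank pin P = (r cos θ, r sin θ) = (39.847788, -3.486230)
h = r sin θ − e = -3.486230 − 12 = -15.486230
x = r cos θ + √(L² − h²) = 39.847788 + √(22500.0 − 239.8233) = 39.847788 + 149.198447 = 189.046235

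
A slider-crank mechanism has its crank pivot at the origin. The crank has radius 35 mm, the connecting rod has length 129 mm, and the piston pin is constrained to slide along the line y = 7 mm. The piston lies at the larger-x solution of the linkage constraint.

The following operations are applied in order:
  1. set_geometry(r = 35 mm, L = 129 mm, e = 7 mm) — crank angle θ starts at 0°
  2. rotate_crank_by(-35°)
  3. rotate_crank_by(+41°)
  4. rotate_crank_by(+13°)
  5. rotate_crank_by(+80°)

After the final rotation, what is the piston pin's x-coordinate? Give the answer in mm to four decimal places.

set_geometry: r = 35 mm, L = 129 mm, e = 7 mm; θ ← 0°
rotate_crank_by(-35°): θ ← 0° -35° = -35°
rotate_crank_by(+41°): θ ← -35° +41° = 6°
rotate_crank_by(+13°): θ ← 6° +13° = 19°
rotate_crank_by(+80°): θ ← 19° +80° = 99°
crank pin P = (r cos θ, r sin θ) = (-5.475206, 34.569092)
h = r sin θ − e = 34.569092 − 7 = 27.569092
x = r cos θ + √(L² − h²) = -5.475206 + √(16641.0 − 760.0548) = -5.475206 + 126.019622 = 120.544416

120.5444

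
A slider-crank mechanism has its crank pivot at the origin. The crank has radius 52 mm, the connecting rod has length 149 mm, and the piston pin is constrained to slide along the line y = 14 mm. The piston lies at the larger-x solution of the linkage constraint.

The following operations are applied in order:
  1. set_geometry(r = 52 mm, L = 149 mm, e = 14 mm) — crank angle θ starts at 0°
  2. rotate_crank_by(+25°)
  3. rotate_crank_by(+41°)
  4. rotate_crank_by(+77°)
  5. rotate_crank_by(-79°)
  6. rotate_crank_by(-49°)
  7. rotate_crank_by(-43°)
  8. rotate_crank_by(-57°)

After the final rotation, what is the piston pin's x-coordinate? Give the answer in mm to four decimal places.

138.2149

set_geometry: r = 52 mm, L = 149 mm, e = 14 mm; θ ← 0°
rotate_crank_by(+25°): θ ← 0° +25° = 25°
rotate_crank_by(+41°): θ ← 25° +41° = 66°
rotate_crank_by(+77°): θ ← 66° +77° = 143°
rotate_crank_by(-79°): θ ← 143° -79° = 64°
rotate_crank_by(-49°): θ ← 64° -49° = 15°
rotate_crank_by(-43°): θ ← 15° -43° = -28°
rotate_crank_by(-57°): θ ← -28° -57° = -85°
crank pin P = (r cos θ, r sin θ) = (4.532099, -51.802124)
h = r sin θ − e = -51.802124 − 14 = -65.802124
x = r cos θ + √(L² − h²) = 4.532099 + √(22201.0 − 4329.9196) = 4.532099 + 133.682760 = 138.214859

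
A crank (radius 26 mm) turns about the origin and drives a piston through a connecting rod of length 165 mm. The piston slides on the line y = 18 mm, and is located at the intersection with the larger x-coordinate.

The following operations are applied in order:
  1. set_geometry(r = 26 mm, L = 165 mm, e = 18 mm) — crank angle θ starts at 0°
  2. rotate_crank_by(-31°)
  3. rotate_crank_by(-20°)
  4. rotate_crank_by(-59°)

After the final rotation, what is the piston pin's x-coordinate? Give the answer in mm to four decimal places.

set_geometry: r = 26 mm, L = 165 mm, e = 18 mm; θ ← 0°
rotate_crank_by(-31°): θ ← 0° -31° = -31°
rotate_crank_by(-20°): θ ← -31° -20° = -51°
rotate_crank_by(-59°): θ ← -51° -59° = -110°
crank pin P = (r cos θ, r sin θ) = (-8.892524, -24.432008)
h = r sin θ − e = -24.432008 − 18 = -42.432008
x = r cos θ + √(L² − h²) = -8.892524 + √(27225.0 − 1800.4753) = -8.892524 + 159.450697 = 150.558173

150.5582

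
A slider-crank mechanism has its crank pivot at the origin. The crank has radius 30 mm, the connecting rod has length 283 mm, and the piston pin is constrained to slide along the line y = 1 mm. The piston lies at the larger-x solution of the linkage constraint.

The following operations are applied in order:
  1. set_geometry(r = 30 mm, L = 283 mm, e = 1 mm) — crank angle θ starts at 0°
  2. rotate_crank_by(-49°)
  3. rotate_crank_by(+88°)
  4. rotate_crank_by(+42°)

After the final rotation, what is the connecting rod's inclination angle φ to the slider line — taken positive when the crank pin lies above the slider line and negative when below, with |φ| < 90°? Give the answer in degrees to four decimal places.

set_geometry: r = 30 mm, L = 283 mm, e = 1 mm; θ ← 0°
rotate_crank_by(-49°): θ ← 0° -49° = -49°
rotate_crank_by(+88°): θ ← -49° +88° = 39°
rotate_crank_by(+42°): θ ← 39° +42° = 81°
crank pin P = (r cos θ, r sin θ) = (4.693034, 29.630650)
h = r sin θ − e = 29.630650 − 1 = 28.630650
sin φ = h / L = 28.630650 / 283 = 0.10116838
φ = arcsin(0.10116838) = 5.806455°

5.8065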